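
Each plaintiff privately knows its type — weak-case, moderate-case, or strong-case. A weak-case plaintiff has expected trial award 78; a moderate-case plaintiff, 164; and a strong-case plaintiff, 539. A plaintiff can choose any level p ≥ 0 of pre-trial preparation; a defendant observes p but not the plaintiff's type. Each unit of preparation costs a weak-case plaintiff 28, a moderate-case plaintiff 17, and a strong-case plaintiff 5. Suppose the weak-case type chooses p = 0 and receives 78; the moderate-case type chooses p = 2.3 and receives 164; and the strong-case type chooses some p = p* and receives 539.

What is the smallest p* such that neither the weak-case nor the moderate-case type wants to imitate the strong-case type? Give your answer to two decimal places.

24.36

Moderate-case type (on-path payoff 164 − 17×2.3 = 124.9) won't mimic when 124.9 ≥ 539 − 17·p*, i.e. p* ≥ 24.36.
Weak-case type (on-path payoff 78) won't mimic when 78 ≥ 539 − 28·p*, i.e. p* ≥ 16.46.
Both must hold, so p* = max(16.46, 24.36) = 24.36. The moderate-case type's constraint binds.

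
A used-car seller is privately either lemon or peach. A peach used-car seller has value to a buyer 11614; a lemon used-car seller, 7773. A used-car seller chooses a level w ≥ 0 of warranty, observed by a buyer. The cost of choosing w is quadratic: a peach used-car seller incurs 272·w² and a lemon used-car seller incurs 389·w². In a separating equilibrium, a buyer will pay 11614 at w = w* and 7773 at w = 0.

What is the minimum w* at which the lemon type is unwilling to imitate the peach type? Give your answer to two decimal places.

The lemon type at w = 0 receives 7773; imitating at w* yields 11614 − 389·w*².
Indifference: 7773 = 11614 − 389·w*², so w*² = (11614 − 7773) / 389 ≈ 9.8740.
w* = √9.8740 ≈ 3.14.

3.14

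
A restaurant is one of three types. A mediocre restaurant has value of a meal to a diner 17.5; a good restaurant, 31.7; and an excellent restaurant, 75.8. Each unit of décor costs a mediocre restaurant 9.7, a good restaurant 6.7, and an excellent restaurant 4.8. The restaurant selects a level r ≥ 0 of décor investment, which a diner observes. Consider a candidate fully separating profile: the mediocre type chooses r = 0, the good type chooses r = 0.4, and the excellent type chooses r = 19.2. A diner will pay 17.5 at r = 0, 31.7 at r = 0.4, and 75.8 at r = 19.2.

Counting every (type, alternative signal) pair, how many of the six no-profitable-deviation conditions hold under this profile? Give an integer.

Excellent (own payoff 75.8 − 4.8×19.2 = -16.36): to r=0 gives 17.5 → profitable ✗; to r=0.4 gives 31.7 − 4.8×0.4 = 29.78 → profitable ✗.
Mediocre (own payoff 17.5): to r=0.4 gives 31.7 − 9.7×0.4 = 27.82 → profitable ✗; to r=19.2 gives 75.8 − 9.7×19.2 = -110.44 → no gain ✓.
Good (own payoff 31.7 − 6.7×0.4 = 29.02): to r=0 gives 17.5 → no gain ✓; to r=19.2 gives 75.8 − 6.7×19.2 = -52.84 → no gain ✓.
3 of the 6 constraints hold; not an equilibrium.

3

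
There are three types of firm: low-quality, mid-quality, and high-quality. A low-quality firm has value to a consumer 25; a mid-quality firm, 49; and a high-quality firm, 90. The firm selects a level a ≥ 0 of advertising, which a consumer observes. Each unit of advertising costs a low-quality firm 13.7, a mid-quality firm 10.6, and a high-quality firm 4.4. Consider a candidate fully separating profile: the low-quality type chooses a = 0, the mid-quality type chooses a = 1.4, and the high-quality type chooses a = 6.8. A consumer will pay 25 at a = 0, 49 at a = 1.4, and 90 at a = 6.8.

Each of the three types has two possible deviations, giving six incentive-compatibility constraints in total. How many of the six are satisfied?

5

Mid-quality (own payoff 49 − 10.6×1.4 = 34.16): to a=0 gives 25 → no gain ✓; to a=6.8 gives 90 − 10.6×6.8 = 17.92 → no gain ✓.
Low-quality (own payoff 25): to a=1.4 gives 49 − 13.7×1.4 = 29.82 → profitable ✗; to a=6.8 gives 90 − 13.7×6.8 = -3.16 → no gain ✓.
High-quality (own payoff 90 − 4.4×6.8 = 60.08): to a=0 gives 25 → no gain ✓; to a=1.4 gives 49 − 4.4×1.4 = 42.84 → no gain ✓.
5 of the 6 constraints hold; not an equilibrium.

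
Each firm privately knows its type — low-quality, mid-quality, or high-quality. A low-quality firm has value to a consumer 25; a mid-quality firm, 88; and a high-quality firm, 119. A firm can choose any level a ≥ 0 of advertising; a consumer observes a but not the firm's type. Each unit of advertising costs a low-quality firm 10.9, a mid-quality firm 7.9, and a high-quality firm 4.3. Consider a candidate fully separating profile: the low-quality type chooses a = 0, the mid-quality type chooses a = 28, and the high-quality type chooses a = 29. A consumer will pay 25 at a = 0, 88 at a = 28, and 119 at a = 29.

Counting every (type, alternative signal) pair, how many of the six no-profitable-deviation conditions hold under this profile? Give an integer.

3

Low-quality (own payoff 25): to a=28 gives 88 − 10.9×28 = -217.2 → no gain ✓; to a=29 gives 119 − 10.9×29 = -197.1 → no gain ✓.
High-quality (own payoff 119 − 4.3×29 = -5.7): to a=0 gives 25 → profitable ✗; to a=28 gives 88 − 4.3×28 = -32.4 → no gain ✓.
Mid-quality (own payoff 88 − 7.9×28 = -133.2): to a=0 gives 25 → profitable ✗; to a=29 gives 119 − 7.9×29 = -110.1 → profitable ✗.
3 of the 6 constraints hold; not an equilibrium.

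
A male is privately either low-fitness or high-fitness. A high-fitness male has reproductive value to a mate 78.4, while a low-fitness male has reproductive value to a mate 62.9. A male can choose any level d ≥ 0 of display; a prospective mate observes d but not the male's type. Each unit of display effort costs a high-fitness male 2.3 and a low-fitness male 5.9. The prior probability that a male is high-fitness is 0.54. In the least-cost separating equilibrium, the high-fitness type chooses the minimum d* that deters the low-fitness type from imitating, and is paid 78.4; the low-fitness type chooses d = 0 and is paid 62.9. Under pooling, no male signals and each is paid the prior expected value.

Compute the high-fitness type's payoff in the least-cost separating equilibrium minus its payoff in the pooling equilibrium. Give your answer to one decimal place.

1.1

Least-cost separating signal: d* solves 62.9 = 78.4 − 5.9·d*, so d* = (78.4 − 62.9)/5.9 ≈ 2.6271.
High-fitness type's separating payoff: 78.4 − 2.3 × d* = 78.4 − 2.3 × (78.4 − 62.9)/5.9 = 78.4 − 35.65/5.9 ≈ 72.358.
Pooling payoff: 0.54 × 78.4 + 0.46 × 62.9 = 71.27.
Difference: 72.358 − 71.27 = 1.088, i.e. 1.1 to one decimal place.
The high-fitness type prefers to separate.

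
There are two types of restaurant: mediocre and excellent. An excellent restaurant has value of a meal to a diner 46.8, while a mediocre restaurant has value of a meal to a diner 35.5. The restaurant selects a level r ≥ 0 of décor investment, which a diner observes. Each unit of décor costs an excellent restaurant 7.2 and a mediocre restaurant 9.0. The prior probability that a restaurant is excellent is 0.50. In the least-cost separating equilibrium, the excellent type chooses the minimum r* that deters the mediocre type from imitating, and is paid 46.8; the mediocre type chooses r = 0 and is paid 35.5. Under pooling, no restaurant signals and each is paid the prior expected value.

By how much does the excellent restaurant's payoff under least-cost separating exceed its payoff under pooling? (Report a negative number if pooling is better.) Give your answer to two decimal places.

Least-cost separating signal: r* solves 35.5 = 46.8 − 9.0·r*, so r* = (46.8 − 35.5)/9.0 ≈ 1.2556.
Excellent type's separating payoff: 46.8 − 7.2 × r* = 46.8 − 7.2 × (46.8 − 35.5)/9.0 = 46.8 − 81.36/9.0 = 37.76.
Pooling payoff: 0.50 × 46.8 + 0.50 × 35.5 = 41.15.
Difference: 37.76 − 41.15 = -3.39.
The excellent type would prefer the pooling outcome.

-3.39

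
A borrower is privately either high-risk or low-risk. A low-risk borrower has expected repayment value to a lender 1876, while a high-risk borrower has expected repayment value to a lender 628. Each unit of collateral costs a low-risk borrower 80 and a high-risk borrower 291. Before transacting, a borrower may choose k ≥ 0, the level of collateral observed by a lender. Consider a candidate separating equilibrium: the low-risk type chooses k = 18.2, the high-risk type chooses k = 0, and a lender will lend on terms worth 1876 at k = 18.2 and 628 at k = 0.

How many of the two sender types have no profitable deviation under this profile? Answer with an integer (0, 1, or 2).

Low-risk type: signal → 1876 − 80 × 18.2 = 420; deviate to 0 → 628. IC fails (420 < 628).
High-risk type: stay at 0 → 628; mimic → 1876 − 291 × 18.2 = -3420.2. IC holds (628 ≥ -3420.2).
1 of 2 constraints hold, so this profile is not an equilibrium.

1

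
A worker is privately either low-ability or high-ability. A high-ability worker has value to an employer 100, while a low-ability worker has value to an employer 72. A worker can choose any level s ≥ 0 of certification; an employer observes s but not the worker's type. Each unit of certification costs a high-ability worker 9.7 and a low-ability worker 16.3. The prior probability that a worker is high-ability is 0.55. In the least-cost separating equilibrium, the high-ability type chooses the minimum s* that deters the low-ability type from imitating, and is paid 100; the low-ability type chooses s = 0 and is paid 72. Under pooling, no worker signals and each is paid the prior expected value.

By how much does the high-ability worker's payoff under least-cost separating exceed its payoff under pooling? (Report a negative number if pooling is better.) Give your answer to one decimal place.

-4.1

Least-cost separating signal: s* solves 72 = 100 − 16.3·s*, so s* = (100 − 72)/16.3 ≈ 1.7178.
High-ability type's separating payoff: 100 − 9.7 × s* = 100 − 9.7 × (100 − 72)/16.3 = 100 − 271.6/16.3 ≈ 83.337.
Pooling payoff: 0.55 × 100 + 0.45 × 72 = 87.4.
Difference: 83.337 − 87.4 = -4.063, i.e. -4.1 to one decimal place.
The high-ability type would prefer the pooling outcome.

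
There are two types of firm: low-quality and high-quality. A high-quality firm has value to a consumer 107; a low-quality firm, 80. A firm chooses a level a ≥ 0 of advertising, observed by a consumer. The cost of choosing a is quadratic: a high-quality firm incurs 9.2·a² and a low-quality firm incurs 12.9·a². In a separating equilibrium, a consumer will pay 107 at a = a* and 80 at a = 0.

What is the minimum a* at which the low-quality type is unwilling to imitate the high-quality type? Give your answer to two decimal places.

The low-quality type at a = 0 receives 80; imitating at a* yields 107 − 12.9·a*².
Indifference: 80 = 107 − 12.9·a*², so a*² = (107 − 80) / 12.9 ≈ 2.0930.
a* = √2.0930 ≈ 1.45.

1.45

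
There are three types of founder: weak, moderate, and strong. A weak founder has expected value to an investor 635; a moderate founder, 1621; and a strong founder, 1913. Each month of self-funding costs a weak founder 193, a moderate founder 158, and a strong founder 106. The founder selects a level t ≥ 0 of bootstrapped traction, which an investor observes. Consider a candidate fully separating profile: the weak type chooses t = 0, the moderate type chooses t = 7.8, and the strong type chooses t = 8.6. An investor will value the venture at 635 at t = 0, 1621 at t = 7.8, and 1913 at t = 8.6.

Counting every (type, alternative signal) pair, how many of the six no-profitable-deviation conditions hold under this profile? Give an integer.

4

Strong (own payoff 1913 − 106×8.6 = 1001.4): to t=0 gives 635 → no gain ✓; to t=7.8 gives 1621 − 106×7.8 = 794.2 → no gain ✓.
Weak (own payoff 635): to t=7.8 gives 1621 − 193×7.8 = 115.6 → no gain ✓; to t=8.6 gives 1913 − 193×8.6 = 253.2 → no gain ✓.
Moderate (own payoff 1621 − 158×7.8 = 388.6): to t=0 gives 635 → profitable ✗; to t=8.6 gives 1913 − 158×8.6 = 554.2 → profitable ✗.
4 of the 6 constraints hold; not an equilibrium.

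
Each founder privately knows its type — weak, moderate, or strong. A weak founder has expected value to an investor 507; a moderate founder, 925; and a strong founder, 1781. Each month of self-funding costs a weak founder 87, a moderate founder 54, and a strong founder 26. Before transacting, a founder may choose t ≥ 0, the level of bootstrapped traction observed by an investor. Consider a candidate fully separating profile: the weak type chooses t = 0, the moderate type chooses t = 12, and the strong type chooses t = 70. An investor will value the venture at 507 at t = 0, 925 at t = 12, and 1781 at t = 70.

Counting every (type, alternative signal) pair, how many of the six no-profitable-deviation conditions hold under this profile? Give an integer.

3

Weak (own payoff 507): to t=12 gives 925 − 87×12 = -119 → no gain ✓; to t=70 gives 1781 − 87×70 = -4309 → no gain ✓.
Strong (own payoff 1781 − 26×70 = -39): to t=0 gives 507 → profitable ✗; to t=12 gives 925 − 26×12 = 613 → profitable ✗.
Moderate (own payoff 925 − 54×12 = 277): to t=0 gives 507 → profitable ✗; to t=70 gives 1781 − 54×70 = -1999 → no gain ✓.
3 of the 6 constraints hold; not an equilibrium.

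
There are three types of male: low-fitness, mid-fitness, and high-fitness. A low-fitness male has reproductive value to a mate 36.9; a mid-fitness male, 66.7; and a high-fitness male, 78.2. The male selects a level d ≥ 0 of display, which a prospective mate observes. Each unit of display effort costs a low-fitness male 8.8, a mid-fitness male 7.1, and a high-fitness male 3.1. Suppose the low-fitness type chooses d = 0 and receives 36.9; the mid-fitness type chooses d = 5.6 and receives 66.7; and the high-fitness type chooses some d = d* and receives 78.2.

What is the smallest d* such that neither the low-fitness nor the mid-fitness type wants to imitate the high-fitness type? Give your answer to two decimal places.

7.22

Low-fitness type (on-path payoff 36.9) won't mimic when 36.9 ≥ 78.2 − 8.8·d*, i.e. d* ≥ 4.69.
Mid-fitness type (on-path payoff 66.7 − 7.1×5.6 = 26.94) won't mimic when 26.94 ≥ 78.2 − 7.1·d*, i.e. d* ≥ 7.22.
Both must hold, so d* = max(4.69, 7.22) = 7.22. The mid-fitness type's constraint binds.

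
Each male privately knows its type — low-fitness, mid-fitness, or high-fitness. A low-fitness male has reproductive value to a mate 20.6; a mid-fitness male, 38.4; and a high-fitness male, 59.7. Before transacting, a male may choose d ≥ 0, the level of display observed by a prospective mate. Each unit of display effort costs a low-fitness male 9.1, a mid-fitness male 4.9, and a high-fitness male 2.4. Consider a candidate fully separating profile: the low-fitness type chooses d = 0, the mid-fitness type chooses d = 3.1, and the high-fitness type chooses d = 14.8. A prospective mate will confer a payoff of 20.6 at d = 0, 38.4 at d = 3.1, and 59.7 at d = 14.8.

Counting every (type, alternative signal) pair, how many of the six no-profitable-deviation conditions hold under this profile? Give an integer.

High-fitness (own payoff 59.7 − 2.4×14.8 = 24.18): to d=0 gives 20.6 → no gain ✓; to d=3.1 gives 38.4 − 2.4×3.1 = 30.96 → profitable ✗.
Low-fitness (own payoff 20.6): to d=3.1 gives 38.4 − 9.1×3.1 = 10.19 → no gain ✓; to d=14.8 gives 59.7 − 9.1×14.8 = -74.98 → no gain ✓.
Mid-fitness (own payoff 38.4 − 4.9×3.1 = 23.21): to d=0 gives 20.6 → no gain ✓; to d=14.8 gives 59.7 − 4.9×14.8 = -12.82 → no gain ✓.
5 of the 6 constraints hold; not an equilibrium.

5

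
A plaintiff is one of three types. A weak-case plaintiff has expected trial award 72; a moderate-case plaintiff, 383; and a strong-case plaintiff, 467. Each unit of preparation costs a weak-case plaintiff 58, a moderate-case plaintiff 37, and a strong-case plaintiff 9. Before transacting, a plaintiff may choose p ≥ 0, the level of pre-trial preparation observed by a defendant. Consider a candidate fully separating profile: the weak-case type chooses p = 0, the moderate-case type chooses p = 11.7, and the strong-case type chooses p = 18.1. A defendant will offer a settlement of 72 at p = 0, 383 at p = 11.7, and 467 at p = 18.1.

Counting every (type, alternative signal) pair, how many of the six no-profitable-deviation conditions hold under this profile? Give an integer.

Moderate-case (own payoff 383 − 37×11.7 = -49.9): to p=0 gives 72 → profitable ✗; to p=18.1 gives 467 − 37×18.1 = -202.7 → no gain ✓.
Weak-case (own payoff 72): to p=11.7 gives 383 − 58×11.7 = -295.6 → no gain ✓; to p=18.1 gives 467 − 58×18.1 = -582.8 → no gain ✓.
Strong-case (own payoff 467 − 9×18.1 = 304.1): to p=0 gives 72 → no gain ✓; to p=11.7 gives 383 − 9×11.7 = 277.7 → no gain ✓.
5 of the 6 constraints hold; not an equilibrium.

5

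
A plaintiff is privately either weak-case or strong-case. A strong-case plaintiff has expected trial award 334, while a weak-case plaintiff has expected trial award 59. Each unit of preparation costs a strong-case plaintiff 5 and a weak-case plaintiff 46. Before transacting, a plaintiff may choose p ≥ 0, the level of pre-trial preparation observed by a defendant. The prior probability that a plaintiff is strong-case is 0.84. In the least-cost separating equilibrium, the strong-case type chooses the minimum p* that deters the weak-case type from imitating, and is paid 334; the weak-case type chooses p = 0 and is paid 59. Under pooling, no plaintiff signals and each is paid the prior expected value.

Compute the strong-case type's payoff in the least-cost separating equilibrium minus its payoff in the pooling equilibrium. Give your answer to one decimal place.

14.1

Least-cost separating signal: p* solves 59 = 334 − 46·p*, so p* = (334 − 59)/46 ≈ 5.9783.
Strong-case type's separating payoff: 334 − 5 × p* = 334 − 5 × (334 − 59)/46 = 334 − 1375/46 ≈ 304.109.
Pooling payoff: 0.84 × 334 + 0.16 × 59 = 290.
Difference: 304.109 − 290 = 14.109, i.e. 14.1 to one decimal place.
The strong-case type prefers to separate.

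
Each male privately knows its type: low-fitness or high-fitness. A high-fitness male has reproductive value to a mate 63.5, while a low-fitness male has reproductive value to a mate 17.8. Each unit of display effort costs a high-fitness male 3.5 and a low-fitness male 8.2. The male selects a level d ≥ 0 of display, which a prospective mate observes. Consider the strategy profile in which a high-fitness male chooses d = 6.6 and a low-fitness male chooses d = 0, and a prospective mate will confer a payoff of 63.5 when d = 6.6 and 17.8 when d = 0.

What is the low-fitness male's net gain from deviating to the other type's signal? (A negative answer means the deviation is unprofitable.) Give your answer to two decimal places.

Playing d = 0 the low-fitness male receives 17.8.
Deviating to d = 6.6 brings payment 63.5 at cost 8.2 × 6.6 = 54.12, netting 9.38.
Gain from deviating: 9.38 − 17.8 = -8.42.
The gain is negative, so the low-fitness type's incentive-compatibility constraint is satisfied.

-8.42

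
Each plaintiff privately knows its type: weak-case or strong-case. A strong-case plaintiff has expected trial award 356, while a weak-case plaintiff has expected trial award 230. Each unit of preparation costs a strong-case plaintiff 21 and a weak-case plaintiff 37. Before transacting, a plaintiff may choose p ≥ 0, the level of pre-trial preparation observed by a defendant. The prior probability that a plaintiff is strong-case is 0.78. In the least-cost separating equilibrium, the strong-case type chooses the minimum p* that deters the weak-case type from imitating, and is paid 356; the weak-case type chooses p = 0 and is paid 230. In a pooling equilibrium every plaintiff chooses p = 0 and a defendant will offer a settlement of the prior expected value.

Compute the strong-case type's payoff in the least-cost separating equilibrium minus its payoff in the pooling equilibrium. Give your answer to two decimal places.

Least-cost separating signal: p* solves 230 = 356 − 37·p*, so p* = (356 − 230)/37 ≈ 3.4054.
Strong-case type's separating payoff: 356 − 21 × p* = 356 − 21 × (356 − 230)/37 = 356 − 2646/37 ≈ 284.4865.
Pooling payoff: 0.78 × 356 + 0.22 × 230 = 328.28.
Difference: 284.4865 − 328.28 = -43.7935, i.e. -43.79 to two decimal places.
The strong-case type would prefer the pooling outcome.

-43.79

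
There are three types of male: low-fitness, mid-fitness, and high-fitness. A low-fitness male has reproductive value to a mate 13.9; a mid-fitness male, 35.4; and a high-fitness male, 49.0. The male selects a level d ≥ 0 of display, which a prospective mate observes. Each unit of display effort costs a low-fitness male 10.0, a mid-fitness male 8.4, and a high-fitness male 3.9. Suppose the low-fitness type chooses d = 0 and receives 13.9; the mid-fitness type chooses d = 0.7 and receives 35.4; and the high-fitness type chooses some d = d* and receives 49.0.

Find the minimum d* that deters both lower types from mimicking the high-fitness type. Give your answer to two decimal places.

Low-fitness type (on-path payoff 13.9) won't mimic when 13.9 ≥ 49.0 − 10.0·d*, i.e. d* ≥ 3.51.
Mid-fitness type (on-path payoff 35.4 − 8.4×0.7 = 29.52) won't mimic when 29.52 ≥ 49.0 − 8.4·d*, i.e. d* ≥ 2.32.
Both must hold, so d* = max(3.51, 2.32) = 3.51. The low-fitness type's constraint binds.

3.51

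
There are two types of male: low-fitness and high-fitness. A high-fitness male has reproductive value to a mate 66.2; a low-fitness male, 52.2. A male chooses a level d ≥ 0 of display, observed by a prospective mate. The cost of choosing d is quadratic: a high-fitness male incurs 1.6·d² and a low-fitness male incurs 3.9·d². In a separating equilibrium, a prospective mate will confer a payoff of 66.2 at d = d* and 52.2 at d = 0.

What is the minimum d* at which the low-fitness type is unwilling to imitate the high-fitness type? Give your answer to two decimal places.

1.89

The low-fitness type at d = 0 receives 52.2; imitating at d* yields 66.2 − 3.9·d*².
Indifference: 52.2 = 66.2 − 3.9·d*², so d*² = (66.2 − 52.2) / 3.9 ≈ 3.5897.
d* = √3.5897 ≈ 1.89.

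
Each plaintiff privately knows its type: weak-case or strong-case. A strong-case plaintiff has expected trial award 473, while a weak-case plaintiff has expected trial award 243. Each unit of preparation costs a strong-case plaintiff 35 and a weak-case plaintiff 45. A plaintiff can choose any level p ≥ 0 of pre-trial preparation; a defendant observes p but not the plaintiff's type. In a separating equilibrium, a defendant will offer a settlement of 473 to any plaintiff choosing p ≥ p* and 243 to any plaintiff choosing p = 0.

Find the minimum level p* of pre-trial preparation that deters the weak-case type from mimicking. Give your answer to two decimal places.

A weak-case plaintiff choosing p = 0 receives 243.
Imitating at p* instead would pay 473 at cost 45·p*, netting 473 − 45·p*.
Indifference: 243 = 473 − 45·p*, so p* = (473 − 243) / 45 ≈ 5.11.
This is the weak-case type's binding incentive-compatibility constraint; any p ≥ 5.11 sustains separation on that side.

5.11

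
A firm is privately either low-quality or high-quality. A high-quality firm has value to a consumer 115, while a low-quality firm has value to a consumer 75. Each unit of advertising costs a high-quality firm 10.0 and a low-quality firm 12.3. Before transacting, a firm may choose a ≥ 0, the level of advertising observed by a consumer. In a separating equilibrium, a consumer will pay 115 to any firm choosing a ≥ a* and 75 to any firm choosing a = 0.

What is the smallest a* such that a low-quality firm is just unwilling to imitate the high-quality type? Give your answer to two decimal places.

3.25

A low-quality firm choosing a = 0 receives 75.
Imitating at a* instead would pay 115 at cost 12.3·a*, netting 115 − 12.3·a*.
Indifference: 75 = 115 − 12.3·a*, so a* = (115 − 75) / 12.3 ≈ 3.25.
At a* the low-quality type's incentive constraint just binds; the high-quality type strictly prefers a* since its per-unit cost is lower.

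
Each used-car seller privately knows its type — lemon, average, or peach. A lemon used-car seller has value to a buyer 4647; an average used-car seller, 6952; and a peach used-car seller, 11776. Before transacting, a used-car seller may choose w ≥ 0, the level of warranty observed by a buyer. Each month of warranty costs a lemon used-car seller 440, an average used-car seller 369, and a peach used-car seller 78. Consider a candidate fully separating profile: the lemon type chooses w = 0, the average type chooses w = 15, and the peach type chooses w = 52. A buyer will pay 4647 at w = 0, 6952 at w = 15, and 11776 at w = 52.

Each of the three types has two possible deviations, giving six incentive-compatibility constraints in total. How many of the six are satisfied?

Lemon (own payoff 4647): to w=15 gives 6952 − 440×15 = 352 → no gain ✓; to w=52 gives 11776 − 440×52 = -11104 → no gain ✓.
Average (own payoff 6952 − 369×15 = 1417): to w=0 gives 4647 → profitable ✗; to w=52 gives 11776 − 369×52 = -7412 → no gain ✓.
Peach (own payoff 11776 − 78×52 = 7720): to w=0 gives 4647 → no gain ✓; to w=15 gives 6952 − 78×15 = 5782 → no gain ✓.
5 of the 6 constraints hold; not an equilibrium.

5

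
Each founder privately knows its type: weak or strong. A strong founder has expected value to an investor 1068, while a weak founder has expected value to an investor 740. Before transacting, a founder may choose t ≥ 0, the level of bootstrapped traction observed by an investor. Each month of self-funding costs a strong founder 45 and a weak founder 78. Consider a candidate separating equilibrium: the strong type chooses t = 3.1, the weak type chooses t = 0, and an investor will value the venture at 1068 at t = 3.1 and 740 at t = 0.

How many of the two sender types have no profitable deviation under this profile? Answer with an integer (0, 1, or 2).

Strong type: signal → 1068 − 45 × 3.1 = 928.5; deviate to 0 → 740. IC holds (928.5 ≥ 740).
Weak type: stay at 0 → 740; mimic → 1068 − 78 × 3.1 = 826.2. IC fails (740 < 826.2).
1 of 2 constraints hold, so this profile is not an equilibrium.

1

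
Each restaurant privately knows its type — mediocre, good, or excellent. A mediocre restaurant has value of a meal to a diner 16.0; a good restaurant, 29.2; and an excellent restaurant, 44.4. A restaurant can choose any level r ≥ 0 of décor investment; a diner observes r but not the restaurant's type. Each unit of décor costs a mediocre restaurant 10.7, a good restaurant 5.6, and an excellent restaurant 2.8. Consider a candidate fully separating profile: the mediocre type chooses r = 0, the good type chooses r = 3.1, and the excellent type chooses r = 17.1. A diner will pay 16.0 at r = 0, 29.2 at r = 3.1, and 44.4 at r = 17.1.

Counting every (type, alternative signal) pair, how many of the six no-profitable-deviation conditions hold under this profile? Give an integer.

Mediocre (own payoff 16.0): to r=3.1 gives 29.2 − 10.7×3.1 = -3.97 → no gain ✓; to r=17.1 gives 44.4 − 10.7×17.1 = -138.57 → no gain ✓.
Good (own payoff 29.2 − 5.6×3.1 = 11.84): to r=0 gives 16.0 → profitable ✗; to r=17.1 gives 44.4 − 5.6×17.1 = -51.36 → no gain ✓.
Excellent (own payoff 44.4 − 2.8×17.1 = -3.48): to r=0 gives 16.0 → profitable ✗; to r=3.1 gives 29.2 − 2.8×3.1 = 20.52 → profitable ✗.
3 of the 6 constraints hold; not an equilibrium.

3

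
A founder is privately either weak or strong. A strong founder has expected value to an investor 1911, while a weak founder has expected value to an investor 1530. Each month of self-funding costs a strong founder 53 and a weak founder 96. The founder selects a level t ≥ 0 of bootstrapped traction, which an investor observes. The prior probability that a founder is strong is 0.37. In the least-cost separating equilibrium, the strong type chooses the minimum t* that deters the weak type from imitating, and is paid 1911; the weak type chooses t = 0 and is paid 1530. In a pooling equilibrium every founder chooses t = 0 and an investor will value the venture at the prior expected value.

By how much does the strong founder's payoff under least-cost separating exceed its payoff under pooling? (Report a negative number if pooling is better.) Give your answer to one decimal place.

29.7

Least-cost separating signal: t* solves 1530 = 1911 − 96·t*, so t* = (1911 − 1530)/96 ≈ 3.9688.
Strong type's separating payoff: 1911 − 53 × t* = 1911 − 53 × (1911 − 1530)/96 = 1911 − 20193/96 ≈ 1700.656.
Pooling payoff: 0.37 × 1911 + 0.63 × 1530 = 1670.97.
Difference: 1700.656 − 1670.97 = 29.686, i.e. 29.7 to one decimal place.
The strong type prefers to separate.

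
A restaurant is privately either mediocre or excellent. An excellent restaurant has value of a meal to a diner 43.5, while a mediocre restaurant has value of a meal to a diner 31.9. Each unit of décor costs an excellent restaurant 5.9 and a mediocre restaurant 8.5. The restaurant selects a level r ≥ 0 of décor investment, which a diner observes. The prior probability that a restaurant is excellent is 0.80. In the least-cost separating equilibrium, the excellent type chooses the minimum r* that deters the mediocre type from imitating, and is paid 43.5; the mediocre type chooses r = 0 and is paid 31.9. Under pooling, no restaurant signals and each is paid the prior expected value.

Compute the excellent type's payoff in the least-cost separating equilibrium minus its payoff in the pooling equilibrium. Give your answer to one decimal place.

Least-cost separating signal: r* solves 31.9 = 43.5 − 8.5·r*, so r* = (43.5 − 31.9)/8.5 ≈ 1.3647.
Excellent type's separating payoff: 43.5 − 5.9 × r* = 43.5 − 5.9 × (43.5 − 31.9)/8.5 = 43.5 − 68.44/8.5 ≈ 35.448.
Pooling payoff: 0.80 × 43.5 + 0.20 × 31.9 = 41.18.
Difference: 35.448 − 41.18 = -5.732, i.e. -5.7 to one decimal place.
The excellent type would prefer the pooling outcome.

-5.7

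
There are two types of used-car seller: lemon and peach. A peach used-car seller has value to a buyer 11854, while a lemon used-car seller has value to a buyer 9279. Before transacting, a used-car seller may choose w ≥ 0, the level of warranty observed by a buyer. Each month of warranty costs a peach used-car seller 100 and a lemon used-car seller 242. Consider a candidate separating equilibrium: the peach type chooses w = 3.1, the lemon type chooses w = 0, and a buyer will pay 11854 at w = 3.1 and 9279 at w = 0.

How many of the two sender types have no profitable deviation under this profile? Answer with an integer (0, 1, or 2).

Peach type: signal → 11854 − 100 × 3.1 = 11544; deviate to 0 → 9279. IC holds (11544 ≥ 9279).
Lemon type: stay at 0 → 9279; mimic → 11854 − 242 × 3.1 = 11103.8. IC fails (9279 < 11103.8).
1 of 2 constraints hold, so this profile is not an equilibrium.

1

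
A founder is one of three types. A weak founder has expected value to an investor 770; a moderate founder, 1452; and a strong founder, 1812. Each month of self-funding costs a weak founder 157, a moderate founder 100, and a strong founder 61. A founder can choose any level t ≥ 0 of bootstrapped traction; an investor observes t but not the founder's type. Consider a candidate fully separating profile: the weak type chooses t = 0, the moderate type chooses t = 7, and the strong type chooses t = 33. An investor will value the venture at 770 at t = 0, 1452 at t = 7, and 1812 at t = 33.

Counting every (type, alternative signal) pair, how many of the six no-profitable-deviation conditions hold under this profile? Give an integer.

Moderate (own payoff 1452 − 100×7 = 752): to t=0 gives 770 → profitable ✗; to t=33 gives 1812 − 100×33 = -1488 → no gain ✓.
Weak (own payoff 770): to t=7 gives 1452 − 157×7 = 353 → no gain ✓; to t=33 gives 1812 − 157×33 = -3369 → no gain ✓.
Strong (own payoff 1812 − 61×33 = -201): to t=0 gives 770 → profitable ✗; to t=7 gives 1452 − 61×7 = 1025 → profitable ✗.
3 of the 6 constraints hold; not an equilibrium.

3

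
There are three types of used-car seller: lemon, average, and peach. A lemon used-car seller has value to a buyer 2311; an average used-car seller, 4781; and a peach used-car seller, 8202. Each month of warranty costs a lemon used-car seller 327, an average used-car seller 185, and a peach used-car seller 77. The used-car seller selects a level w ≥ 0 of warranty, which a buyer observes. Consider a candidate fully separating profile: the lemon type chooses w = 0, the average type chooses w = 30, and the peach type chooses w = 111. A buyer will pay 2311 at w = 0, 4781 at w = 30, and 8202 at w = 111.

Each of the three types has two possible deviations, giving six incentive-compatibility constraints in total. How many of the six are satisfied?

Lemon (own payoff 2311): to w=30 gives 4781 − 327×30 = -5029 → no gain ✓; to w=111 gives 8202 − 327×111 = -28095 → no gain ✓.
Peach (own payoff 8202 − 77×111 = -345): to w=0 gives 2311 → profitable ✗; to w=30 gives 4781 − 77×30 = 2471 → profitable ✗.
Average (own payoff 4781 − 185×30 = -769): to w=0 gives 2311 → profitable ✗; to w=111 gives 8202 − 185×111 = -12333 → no gain ✓.
3 of the 6 constraints hold; not an equilibrium.

3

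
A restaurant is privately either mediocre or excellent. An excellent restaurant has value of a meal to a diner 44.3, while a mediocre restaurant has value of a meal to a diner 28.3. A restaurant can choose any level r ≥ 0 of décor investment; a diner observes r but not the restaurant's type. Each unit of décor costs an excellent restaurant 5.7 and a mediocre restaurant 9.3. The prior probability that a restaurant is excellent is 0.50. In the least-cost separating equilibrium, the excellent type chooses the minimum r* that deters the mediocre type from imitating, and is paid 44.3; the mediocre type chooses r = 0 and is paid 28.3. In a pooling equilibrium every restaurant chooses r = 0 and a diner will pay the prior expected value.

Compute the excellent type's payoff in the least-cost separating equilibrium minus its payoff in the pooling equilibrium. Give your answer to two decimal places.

-1.81

Least-cost separating signal: r* solves 28.3 = 44.3 − 9.3·r*, so r* = (44.3 − 28.3)/9.3 ≈ 1.7204.
Excellent type's separating payoff: 44.3 − 5.7 × r* = 44.3 − 5.7 × (44.3 − 28.3)/9.3 = 44.3 − 91.2/9.3 ≈ 34.4935.
Pooling payoff: 0.50 × 44.3 + 0.50 × 28.3 = 36.3.
Difference: 34.4935 − 36.3 = -1.8065, i.e. -1.81 to two decimal places.
The excellent type would prefer the pooling outcome.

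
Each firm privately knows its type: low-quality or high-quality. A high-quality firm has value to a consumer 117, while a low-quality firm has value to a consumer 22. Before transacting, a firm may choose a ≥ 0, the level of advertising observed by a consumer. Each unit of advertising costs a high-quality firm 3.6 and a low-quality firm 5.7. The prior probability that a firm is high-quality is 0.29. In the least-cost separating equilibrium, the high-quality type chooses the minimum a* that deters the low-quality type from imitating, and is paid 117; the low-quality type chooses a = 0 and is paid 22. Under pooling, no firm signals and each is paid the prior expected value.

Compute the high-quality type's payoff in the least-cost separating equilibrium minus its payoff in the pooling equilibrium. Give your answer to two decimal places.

Least-cost separating signal: a* solves 22 = 117 − 5.7·a*, so a* = (117 − 22)/5.7 ≈ 16.6667.
High-quality type's separating payoff: 117 − 3.6 × a* = 117 − 3.6 × (117 − 22)/5.7 = 117 − 342/5.7 = 57.
Pooling payoff: 0.29 × 117 + 0.71 × 22 = 49.55.
Difference: 57 − 49.55 = 7.45.
The high-quality type prefers to separate.

7.45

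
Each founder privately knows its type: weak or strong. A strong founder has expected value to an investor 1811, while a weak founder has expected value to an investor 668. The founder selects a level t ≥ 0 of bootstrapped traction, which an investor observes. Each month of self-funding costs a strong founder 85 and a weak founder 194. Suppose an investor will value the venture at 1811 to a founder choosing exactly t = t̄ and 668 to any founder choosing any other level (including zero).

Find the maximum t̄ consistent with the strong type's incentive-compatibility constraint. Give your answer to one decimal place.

13.4

Choosing t̄ yields the strong type 1811 − 85·t̄; choosing zero yields 668.
The strong type is indifferent at 1811 − 85·t̄ = 668, i.e. t̄ = (1811 − 668) / 85 ≈ 13.4.
For any t̄ above 13.4 the strong type would rather pool at zero, so separation collapses.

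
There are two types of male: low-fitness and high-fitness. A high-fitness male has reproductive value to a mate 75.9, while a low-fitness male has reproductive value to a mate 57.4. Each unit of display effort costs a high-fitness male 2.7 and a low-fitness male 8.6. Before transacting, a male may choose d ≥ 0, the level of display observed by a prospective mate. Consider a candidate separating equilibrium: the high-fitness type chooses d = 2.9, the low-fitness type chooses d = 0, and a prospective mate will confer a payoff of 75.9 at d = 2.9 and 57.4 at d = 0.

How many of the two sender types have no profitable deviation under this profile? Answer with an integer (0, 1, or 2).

2

High-fitness type: signal → 75.9 − 2.7 × 2.9 = 68.07; deviate to 0 → 57.4. IC holds (68.07 ≥ 57.4).
Low-fitness type: stay at 0 → 57.4; mimic → 75.9 − 8.6 × 2.9 = 50.96. IC holds (57.4 ≥ 50.96).
2 of 2 constraints hold, so this is a separating equilibrium.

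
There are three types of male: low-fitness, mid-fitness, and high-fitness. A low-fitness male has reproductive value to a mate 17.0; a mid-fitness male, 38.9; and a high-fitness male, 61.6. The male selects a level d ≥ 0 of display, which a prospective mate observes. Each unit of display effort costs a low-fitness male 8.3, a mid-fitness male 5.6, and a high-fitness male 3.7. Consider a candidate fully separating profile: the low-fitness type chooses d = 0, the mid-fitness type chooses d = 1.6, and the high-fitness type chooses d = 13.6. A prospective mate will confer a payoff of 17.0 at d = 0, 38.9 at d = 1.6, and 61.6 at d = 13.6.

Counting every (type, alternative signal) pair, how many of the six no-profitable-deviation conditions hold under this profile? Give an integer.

Low-fitness (own payoff 17.0): to d=1.6 gives 38.9 − 8.3×1.6 = 25.62 → profitable ✗; to d=13.6 gives 61.6 − 8.3×13.6 = -51.28 → no gain ✓.
High-fitness (own payoff 61.6 − 3.7×13.6 = 11.28): to d=0 gives 17.0 → profitable ✗; to d=1.6 gives 38.9 − 3.7×1.6 = 32.98 → profitable ✗.
Mid-fitness (own payoff 38.9 − 5.6×1.6 = 29.94): to d=0 gives 17.0 → no gain ✓; to d=13.6 gives 61.6 − 5.6×13.6 = -14.56 → no gain ✓.
3 of the 6 constraints hold; not an equilibrium.

3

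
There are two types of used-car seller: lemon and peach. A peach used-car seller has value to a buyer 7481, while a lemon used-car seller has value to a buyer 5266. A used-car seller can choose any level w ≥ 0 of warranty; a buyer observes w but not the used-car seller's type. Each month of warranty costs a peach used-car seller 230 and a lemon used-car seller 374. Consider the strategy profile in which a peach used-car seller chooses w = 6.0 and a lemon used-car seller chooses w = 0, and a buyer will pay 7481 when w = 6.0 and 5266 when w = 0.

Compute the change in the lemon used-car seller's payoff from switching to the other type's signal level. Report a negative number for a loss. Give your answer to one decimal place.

Playing w = 0 the lemon used-car seller receives 5266.
Deviating to w = 6.0 brings payment 7481 at cost 374 × 6.0 = 2244, netting 5237.
Gain from deviating: 5237 − 5266 = -29.0.
The gain is negative, so the lemon type's incentive-compatibility constraint is satisfied.

-29.0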